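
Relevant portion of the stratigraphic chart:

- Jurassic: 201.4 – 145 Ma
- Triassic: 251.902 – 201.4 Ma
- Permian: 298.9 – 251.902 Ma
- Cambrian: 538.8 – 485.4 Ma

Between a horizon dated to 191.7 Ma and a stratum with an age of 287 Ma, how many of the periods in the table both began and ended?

1

The older date is 287 Ma and the younger is 191.7 Ma.
Periods with start < 287 and end > 191.7 Ma: Triassic (251.902–201.4).
That is 1 complete period.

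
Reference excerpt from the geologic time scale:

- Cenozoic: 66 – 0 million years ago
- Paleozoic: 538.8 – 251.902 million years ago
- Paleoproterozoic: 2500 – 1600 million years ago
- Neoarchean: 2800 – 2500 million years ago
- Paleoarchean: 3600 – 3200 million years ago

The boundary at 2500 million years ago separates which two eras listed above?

The Neoarchean ends at 2500 million years ago and the Paleoproterozoic begins at 2500 million years ago, so they share that boundary.

Neoarchean and Paleoproterozoic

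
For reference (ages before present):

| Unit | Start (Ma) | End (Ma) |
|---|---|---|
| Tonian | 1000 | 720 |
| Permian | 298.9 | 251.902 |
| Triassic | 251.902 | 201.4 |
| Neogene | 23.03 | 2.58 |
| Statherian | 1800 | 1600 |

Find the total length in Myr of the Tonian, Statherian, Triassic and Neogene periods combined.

Each duration: Tonian = 280; Statherian = 200; Triassic = 50.502; Neogene = 20.45.
Sum: 280 + 200 + 50.502 + 20.45 = 550.952 Myr.

550.952 million years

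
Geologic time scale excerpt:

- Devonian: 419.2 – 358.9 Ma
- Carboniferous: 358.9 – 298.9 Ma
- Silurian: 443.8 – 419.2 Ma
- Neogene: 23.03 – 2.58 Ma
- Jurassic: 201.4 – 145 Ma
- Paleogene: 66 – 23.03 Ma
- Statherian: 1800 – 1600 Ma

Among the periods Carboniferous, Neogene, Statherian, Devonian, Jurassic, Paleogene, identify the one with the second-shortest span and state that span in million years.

Paleogene, 42.97 million years

Durations: Carboniferous 60; Neogene 20.45; Statherian 200; Devonian 60.3; Jurassic 56.4; Paleogene 42.97 Myr.
Sorted shortest-first: Neogene (20.45), Paleogene (42.97), Jurassic (56.4), Carboniferous (60), Devonian (60.3), Statherian (200).
The second shortest is Paleogene at 42.97 Myr.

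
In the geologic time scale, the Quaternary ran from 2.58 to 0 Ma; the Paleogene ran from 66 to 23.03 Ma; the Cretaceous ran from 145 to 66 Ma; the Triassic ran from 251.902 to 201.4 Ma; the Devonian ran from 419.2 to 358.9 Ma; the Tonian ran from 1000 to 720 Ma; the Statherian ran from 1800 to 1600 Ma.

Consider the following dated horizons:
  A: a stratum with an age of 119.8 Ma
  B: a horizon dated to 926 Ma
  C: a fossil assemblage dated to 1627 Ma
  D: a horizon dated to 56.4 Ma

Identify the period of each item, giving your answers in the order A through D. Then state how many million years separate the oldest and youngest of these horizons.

A — Cretaceous; B — Tonian; C — Statherian; D — Paleogene; span 1570.6 million years

A: 119.8 Ma lies in 145–66 Ma, so Cretaceous.
B: 926 Ma lies in 1000–720 Ma, so Tonian.
C: 1627 Ma lies in 1800–1600 Ma, so Statherian.
D: 56.4 Ma lies in 66–23.03 Ma, so Paleogene.
Oldest = 1627 Ma, youngest = 56.4 Ma → span 1570.6 Myr.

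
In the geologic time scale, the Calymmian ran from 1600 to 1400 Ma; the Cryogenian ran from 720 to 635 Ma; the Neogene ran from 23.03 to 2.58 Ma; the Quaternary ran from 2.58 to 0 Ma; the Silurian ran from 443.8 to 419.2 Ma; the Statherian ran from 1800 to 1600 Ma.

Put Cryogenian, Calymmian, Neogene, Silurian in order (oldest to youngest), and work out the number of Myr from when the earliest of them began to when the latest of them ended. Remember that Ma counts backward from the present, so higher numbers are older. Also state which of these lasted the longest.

From the excerpt: Cryogenian 720–635; Calymmian 1600–1400; Neogene 23.03–2.58; Silurian 443.8–419.2 (Ma).
Larger Ma is earlier, so the oldest is Calymmian and the youngest is Neogene; oldest to youngest: Calymmian, Cryogenian, Silurian, Neogene.
Oldest start 1600 minus youngest end 2.58 gives 1597.42 Myr overall.
Individual lengths (start − end): Cryogenian 85; Silurian 24.6; Neogene 20.45; Calymmian 200. The largest is Calymmian at 200 Myr.

Calymmian, Cryogenian, Silurian, Neogene; total span 1597.42 Myr; longest is Calymmian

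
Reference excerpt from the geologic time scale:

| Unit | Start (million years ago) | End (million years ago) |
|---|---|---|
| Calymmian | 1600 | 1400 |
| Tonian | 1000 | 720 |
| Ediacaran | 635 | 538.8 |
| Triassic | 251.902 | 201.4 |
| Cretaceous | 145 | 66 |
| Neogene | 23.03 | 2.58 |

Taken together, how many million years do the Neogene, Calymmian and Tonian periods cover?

Duration is start − end for each: (23.03 − 2.58) + (1600 − 1400) + (1000 − 720).
That is 20.45 + 200 + 280, which totals 500.45 million years.

500.45 million years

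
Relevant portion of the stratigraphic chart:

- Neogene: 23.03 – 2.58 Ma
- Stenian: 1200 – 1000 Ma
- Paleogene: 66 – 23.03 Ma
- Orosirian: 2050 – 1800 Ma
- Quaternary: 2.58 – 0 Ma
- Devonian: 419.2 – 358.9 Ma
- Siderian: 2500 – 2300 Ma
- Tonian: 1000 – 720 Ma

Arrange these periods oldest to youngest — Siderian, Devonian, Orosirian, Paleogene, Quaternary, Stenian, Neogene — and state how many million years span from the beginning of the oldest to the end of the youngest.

Start ages (Ma): Siderian 2500, Orosirian 2050, Stenian 1200, Devonian 419.2, Paleogene 66, Neogene 23.03, Quaternary 2.58.
Ordered oldest to youngest: Siderian, Orosirian, Stenian, Devonian, Paleogene, Neogene, Quaternary.
Span = 2500 − 0 = 2500 Myr.

Siderian, Orosirian, Stenian, Devonian, Paleogene, Neogene, Quaternary; total span 2500 Myr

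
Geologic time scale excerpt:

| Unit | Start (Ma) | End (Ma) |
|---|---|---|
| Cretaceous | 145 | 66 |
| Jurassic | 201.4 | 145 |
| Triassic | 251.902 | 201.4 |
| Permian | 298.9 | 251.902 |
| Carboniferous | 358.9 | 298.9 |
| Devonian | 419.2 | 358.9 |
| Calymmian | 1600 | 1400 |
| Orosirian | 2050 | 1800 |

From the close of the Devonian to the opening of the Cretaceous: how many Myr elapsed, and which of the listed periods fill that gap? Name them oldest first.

213.9 million years; Carboniferous, Permian, Triassic, Jurassic

The Devonian closes at 358.9 Ma and the Cretaceous opens at 145 Ma, so the interval is 358.9 − 145 = 213.9 Myr.
A period fits inside if it starts at or after 358.9 Ma and ends at or before 145 Ma; oldest first that gives Carboniferous, Permian, Triassic, Jurassic.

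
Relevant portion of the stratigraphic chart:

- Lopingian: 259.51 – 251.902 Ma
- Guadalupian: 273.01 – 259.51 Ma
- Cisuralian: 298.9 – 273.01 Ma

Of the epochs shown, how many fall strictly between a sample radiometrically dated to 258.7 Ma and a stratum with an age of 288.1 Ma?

The older date is 288.1 Ma and the younger is 258.7 Ma.
Epochs with start < 288.1 and end > 258.7 Ma: Guadalupian (273.01–259.51).
That is 1 complete epoch.

1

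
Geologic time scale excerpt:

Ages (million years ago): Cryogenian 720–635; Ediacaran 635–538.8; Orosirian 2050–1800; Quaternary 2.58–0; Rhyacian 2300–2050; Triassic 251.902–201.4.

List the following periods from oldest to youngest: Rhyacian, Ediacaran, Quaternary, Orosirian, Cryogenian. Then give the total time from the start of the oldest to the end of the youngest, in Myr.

Rhyacian, Orosirian, Cryogenian, Ediacaran, Quaternary; total span 2300 Myr

Start ages (Ma): Rhyacian 2300, Orosirian 2050, Cryogenian 720, Ediacaran 635, Quaternary 2.58.
Ordered oldest to youngest: Rhyacian, Orosirian, Cryogenian, Ediacaran, Quaternary.
Span = 2300 − 0 = 2300 Myr.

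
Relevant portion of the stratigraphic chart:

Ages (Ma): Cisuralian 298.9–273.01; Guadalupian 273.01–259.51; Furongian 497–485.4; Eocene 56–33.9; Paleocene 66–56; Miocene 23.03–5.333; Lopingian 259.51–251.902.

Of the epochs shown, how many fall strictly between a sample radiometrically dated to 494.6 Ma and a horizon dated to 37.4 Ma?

4

494.6 Ma sits inside the Furongian (497–485.4) and 37.4 Ma inside the Eocene (56–33.9); neither of those is wholly between the two dates.
The listed epochs lying completely between them are Cisuralian, Guadalupian, Lopingian, Paleocene — 4 in all.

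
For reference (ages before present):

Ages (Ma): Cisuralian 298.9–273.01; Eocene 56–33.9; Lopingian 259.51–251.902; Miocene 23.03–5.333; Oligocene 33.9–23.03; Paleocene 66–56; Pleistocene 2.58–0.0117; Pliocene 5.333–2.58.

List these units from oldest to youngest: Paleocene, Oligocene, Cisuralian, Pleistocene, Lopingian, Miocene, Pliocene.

Cisuralian, Lopingian, Paleocene, Oligocene, Miocene, Pliocene, Pleistocene

Sorting by start age (descending Ma, since larger Ma = older): Cisuralian began 298.9, Lopingian began 259.51, Paleocene began 66, Oligocene began 33.9, Miocene began 23.03, Pliocene began 5.333, Pleistocene began 2.58.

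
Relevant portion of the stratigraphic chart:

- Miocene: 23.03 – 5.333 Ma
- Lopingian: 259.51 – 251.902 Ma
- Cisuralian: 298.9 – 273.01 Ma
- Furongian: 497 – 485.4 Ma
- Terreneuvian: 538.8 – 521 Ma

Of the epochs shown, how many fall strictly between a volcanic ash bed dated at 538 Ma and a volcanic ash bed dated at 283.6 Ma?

538 Ma sits inside the Terreneuvian (538.8–521) and 283.6 Ma inside the Cisuralian (298.9–273.01); neither of those is wholly between the two dates.
The listed epochs lying completely between them are Furongian — 1 in all.

1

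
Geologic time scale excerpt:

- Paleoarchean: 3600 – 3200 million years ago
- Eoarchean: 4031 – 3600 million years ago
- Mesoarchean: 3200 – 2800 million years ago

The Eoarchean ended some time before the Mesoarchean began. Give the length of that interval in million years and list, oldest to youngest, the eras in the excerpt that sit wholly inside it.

400 million years; Paleoarchean

End of Eoarchean = 3600 Ma; start of Mesoarchean = 3200 Ma.
Gap = 3600 − 3200 = 400 Myr.
Eras wholly inside 3600–3200 Ma: Paleoarchean (3600–3200).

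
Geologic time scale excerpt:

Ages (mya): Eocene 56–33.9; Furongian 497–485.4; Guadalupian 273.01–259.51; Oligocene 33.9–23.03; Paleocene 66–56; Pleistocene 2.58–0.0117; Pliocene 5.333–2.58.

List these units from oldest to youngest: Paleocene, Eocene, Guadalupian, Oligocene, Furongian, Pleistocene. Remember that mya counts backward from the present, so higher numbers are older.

Read off each span (Ma): Paleocene 66–56; Eocene 56–33.9; Guadalupian 273.01–259.51; Oligocene 33.9–23.03; Furongian 497–485.4; Pleistocene 2.58–0.0117.
Larger Ma is older, so oldest→youngest is Furongian, Guadalupian, Paleocene, Eocene, Oligocene, Pleistocene.

Furongian, Guadalupian, Paleocene, Eocene, Oligocene, Pleistocene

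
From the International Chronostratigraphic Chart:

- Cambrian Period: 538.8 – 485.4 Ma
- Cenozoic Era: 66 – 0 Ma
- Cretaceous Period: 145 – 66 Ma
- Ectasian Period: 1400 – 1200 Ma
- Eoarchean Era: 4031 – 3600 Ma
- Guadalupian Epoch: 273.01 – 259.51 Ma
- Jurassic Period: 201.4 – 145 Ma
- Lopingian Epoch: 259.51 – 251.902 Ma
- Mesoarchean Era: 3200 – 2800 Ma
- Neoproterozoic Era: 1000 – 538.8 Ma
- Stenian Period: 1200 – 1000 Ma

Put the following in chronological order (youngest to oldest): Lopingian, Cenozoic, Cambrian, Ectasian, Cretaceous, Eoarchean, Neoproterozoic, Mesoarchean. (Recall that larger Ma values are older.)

The oldest of these is Eoarchean (starts 4031 Ma) and the youngest is Cenozoic (ends 0 Ma).
In between, by decreasing start age: Mesoarchean (3200), Ectasian (1400), Neoproterozoic (1000), Cambrian (538.8), Lopingian (259.51), Cretaceous (145).
Listing youngest first means reversing that sequence.

Cenozoic, Cretaceous, Lopingian, Cambrian, Neoproterozoic, Ectasian, Mesoarchean, Eoarchean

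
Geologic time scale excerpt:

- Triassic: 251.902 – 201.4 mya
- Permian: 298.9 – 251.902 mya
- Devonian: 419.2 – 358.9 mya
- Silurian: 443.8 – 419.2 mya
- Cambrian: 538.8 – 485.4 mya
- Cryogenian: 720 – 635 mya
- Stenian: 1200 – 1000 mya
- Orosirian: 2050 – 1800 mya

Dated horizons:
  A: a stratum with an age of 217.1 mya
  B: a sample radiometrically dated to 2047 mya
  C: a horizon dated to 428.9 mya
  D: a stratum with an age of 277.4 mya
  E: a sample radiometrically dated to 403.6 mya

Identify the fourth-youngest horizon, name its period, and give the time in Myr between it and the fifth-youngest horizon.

Sorted youngest-first by Ma: A (217.1), D (277.4), E (403.6), C (428.9), B (2047).
The fourth youngest is C at 428.9 Ma, which lies in 443.8–419.2 Ma: the Silurian.
The fifth youngest is B at 2047 Ma; separation = |428.9 − 2047| = 1618.1 Myr.

C, in the Silurian; 1618.1 million years to B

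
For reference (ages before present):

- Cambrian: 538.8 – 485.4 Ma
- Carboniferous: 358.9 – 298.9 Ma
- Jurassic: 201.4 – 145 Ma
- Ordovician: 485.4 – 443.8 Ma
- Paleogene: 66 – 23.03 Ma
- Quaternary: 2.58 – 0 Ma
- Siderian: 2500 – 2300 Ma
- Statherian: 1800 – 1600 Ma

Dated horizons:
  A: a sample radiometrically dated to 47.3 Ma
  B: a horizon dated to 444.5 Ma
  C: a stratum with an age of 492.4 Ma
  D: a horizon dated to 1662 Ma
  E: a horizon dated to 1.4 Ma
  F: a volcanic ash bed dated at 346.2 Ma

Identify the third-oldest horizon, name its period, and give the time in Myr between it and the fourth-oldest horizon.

Sorted oldest-first by Ma: D (1662), C (492.4), B (444.5), F (346.2), A (47.3), E (1.4).
The third oldest is B at 444.5 Ma, which lies in 485.4–443.8 Ma: the Ordovician.
The fourth oldest is F at 346.2 Ma; separation = |444.5 − 346.2| = 98.3 Myr.

B, in the Ordovician; 98.3 million years to F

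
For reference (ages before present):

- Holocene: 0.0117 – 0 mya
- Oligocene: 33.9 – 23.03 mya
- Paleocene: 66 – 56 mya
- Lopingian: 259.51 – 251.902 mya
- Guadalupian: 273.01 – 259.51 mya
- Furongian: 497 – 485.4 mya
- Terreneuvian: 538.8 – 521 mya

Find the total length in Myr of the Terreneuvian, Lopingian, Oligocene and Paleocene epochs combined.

46.278 million years

Each duration: Terreneuvian = 17.8; Lopingian = 7.608; Oligocene = 10.87; Paleocene = 10.
Sum: 17.8 + 7.608 + 10.87 + 10 = 46.278 Myr.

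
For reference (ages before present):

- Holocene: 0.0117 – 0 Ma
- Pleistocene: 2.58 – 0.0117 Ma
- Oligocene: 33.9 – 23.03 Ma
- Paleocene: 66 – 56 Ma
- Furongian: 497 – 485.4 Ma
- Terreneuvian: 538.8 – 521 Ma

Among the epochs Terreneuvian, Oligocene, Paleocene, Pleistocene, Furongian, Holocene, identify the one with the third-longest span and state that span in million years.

Oligocene, 10.87 million years

Durations: Terreneuvian 17.8; Oligocene 10.87; Paleocene 10; Pleistocene 2.5683; Furongian 11.6; Holocene 0.0117 Myr.
Sorted longest-first: Terreneuvian (17.8), Furongian (11.6), Oligocene (10.87), Paleocene (10), Pleistocene (2.5683), Holocene (0.0117).
The third longest is Oligocene at 10.87 Myr.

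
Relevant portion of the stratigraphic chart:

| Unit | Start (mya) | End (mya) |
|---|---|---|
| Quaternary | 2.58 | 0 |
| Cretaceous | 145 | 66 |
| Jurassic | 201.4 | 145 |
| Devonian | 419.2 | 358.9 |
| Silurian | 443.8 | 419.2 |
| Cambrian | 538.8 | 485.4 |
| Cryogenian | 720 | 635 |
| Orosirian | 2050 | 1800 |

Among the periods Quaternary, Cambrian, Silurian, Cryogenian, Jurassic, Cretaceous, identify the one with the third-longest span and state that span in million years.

Jurassic, 56.4 million years

Start − end for each: Quaternary 2.58 − 0 = 2.58; Cambrian 538.8 − 485.4 = 53.4; Silurian 443.8 − 419.2 = 24.6; Cryogenian 720 − 635 = 85; Jurassic 201.4 − 145 = 56.4; Cretaceous 145 − 66 = 79.
Ranking these from longest: Cryogenian > Cretaceous > Jurassic > Cambrian > Silurian > Quaternary.
Position 3 in that ranking is Jurassic, which lasted 56.4 Myr.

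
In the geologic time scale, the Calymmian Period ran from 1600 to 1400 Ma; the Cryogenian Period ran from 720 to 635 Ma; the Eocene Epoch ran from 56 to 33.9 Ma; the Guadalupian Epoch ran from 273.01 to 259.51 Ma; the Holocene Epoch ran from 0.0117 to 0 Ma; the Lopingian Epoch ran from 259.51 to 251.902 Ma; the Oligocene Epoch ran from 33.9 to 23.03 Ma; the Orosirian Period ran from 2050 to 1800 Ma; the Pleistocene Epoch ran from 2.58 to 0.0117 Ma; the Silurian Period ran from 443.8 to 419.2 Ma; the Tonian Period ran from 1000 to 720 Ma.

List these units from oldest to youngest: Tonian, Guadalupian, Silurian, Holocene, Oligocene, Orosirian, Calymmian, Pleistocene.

Read off each span (Ma): Tonian 1000–720; Guadalupian 273.01–259.51; Silurian 443.8–419.2; Holocene 0.0117–0; Oligocene 33.9–23.03; Orosirian 2050–1800; Calymmian 1600–1400; Pleistocene 2.58–0.0117.
Larger Ma is older, so oldest→youngest is Orosirian, Calymmian, Tonian, Silurian, Guadalupian, Oligocene, Pleistocene, Holocene.

Orosirian, then Calymmian, then Tonian, then Silurian, then Guadalupian, then Oligocene, then Pleistocene, then Holocene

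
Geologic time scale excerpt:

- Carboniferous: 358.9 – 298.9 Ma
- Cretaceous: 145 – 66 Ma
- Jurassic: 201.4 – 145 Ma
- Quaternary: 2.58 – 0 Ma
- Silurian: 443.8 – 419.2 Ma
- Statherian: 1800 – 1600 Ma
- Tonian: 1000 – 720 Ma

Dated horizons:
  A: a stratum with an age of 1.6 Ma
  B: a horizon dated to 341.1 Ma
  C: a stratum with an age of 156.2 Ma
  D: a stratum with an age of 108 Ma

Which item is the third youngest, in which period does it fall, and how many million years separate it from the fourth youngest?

C, in the Jurassic; 184.9 million years to B

Smaller Ma means younger, so youngest first: A 1.6 < D 108 < C 156.2 < B 341.1.
Counting 3 along gives C (156.2 Ma); the excerpt puts that inside the Jurassic, 201.4–145 Ma.
Next in line is B (341.1 Ma), and 341.1 − 156.2 = 184.9 Myr.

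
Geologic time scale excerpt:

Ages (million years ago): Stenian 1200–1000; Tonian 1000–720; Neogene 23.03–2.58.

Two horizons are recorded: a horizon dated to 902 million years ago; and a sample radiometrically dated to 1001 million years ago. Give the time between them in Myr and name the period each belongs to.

Elapsed time: 1001 − 902 = 99 Myr.
902 Ma lies within 1000–720 Ma: Tonian.
1001 Ma lies within 1200–1000 Ma: Stenian.

99 million years apart; the first in the Tonian, the second in the Stenian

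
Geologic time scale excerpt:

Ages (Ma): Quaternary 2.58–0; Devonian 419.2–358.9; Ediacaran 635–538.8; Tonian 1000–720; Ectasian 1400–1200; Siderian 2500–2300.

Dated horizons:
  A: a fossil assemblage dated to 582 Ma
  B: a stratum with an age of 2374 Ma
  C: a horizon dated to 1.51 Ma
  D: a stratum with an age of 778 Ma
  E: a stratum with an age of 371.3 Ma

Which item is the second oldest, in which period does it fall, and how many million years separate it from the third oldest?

Larger Ma means older, so oldest first: B 2374 > D 778 > A 582 > E 371.3 > C 1.51.
Counting 2 along gives D (778 Ma); the excerpt puts that inside the Tonian, 1000–720 Ma.
Next in line is A (582 Ma), and 778 − 582 = 196 Myr.

D, in the Tonian; 196 million years to A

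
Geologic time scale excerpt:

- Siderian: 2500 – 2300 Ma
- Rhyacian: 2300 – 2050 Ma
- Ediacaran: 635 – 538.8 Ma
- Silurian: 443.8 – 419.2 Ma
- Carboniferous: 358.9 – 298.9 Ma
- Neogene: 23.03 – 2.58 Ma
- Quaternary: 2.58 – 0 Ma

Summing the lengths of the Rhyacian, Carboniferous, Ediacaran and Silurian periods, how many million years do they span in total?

Duration is start − end for each: (2300 − 2050) + (358.9 − 298.9) + (635 − 538.8) + (443.8 − 419.2).
That is 250 + 60 + 96.2 + 24.6, which totals 430.8 million years.

430.8 million years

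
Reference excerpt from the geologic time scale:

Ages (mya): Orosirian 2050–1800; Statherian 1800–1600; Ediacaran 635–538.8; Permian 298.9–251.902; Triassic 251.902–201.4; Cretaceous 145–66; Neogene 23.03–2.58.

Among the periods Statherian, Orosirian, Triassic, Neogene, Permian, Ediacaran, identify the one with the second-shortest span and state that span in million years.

Durations: Statherian 200; Orosirian 250; Triassic 50.502; Neogene 20.45; Permian 46.998; Ediacaran 96.2 Myr.
Sorted shortest-first: Neogene (20.45), Permian (46.998), Triassic (50.502), Ediacaran (96.2), Statherian (200), Orosirian (250).
The second shortest is Permian at 46.998 Myr.

Permian, 46.998 million years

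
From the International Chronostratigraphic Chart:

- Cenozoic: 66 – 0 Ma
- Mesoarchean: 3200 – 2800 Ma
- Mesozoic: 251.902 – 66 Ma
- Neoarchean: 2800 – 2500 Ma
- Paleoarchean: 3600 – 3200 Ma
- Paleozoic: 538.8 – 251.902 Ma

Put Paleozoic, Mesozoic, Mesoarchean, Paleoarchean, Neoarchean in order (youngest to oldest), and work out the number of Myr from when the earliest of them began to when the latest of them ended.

Mesozoic, Paleozoic, Neoarchean, Mesoarchean, Paleoarchean; total span 3534 Myr

From the excerpt: Paleozoic 538.8–251.902; Mesozoic 251.902–66; Mesoarchean 3200–2800; Paleoarchean 3600–3200; Neoarchean 2800–2500 (Ma).
Larger Ma is earlier, so the oldest is Paleoarchean and the youngest is Mesozoic; youngest to oldest: Mesozoic, Paleozoic, Neoarchean, Mesoarchean, Paleoarchean.
Oldest start 3600 minus youngest end 66 gives 3534 Myr overall.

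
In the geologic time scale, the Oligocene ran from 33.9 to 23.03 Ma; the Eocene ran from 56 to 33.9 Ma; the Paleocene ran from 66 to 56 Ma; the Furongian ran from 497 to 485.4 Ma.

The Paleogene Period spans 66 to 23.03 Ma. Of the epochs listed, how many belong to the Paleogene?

Epochs inside 66–23.03 Ma: Paleocene, Eocene, Oligocene — 3 in total.

3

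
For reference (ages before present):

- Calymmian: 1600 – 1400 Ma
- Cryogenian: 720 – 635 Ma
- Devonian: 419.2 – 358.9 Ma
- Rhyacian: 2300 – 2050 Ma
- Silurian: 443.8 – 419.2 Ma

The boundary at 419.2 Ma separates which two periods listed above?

The Silurian ends at 419.2 Ma and the Devonian begins at 419.2 Ma, so they share that boundary.

Silurian and Devonian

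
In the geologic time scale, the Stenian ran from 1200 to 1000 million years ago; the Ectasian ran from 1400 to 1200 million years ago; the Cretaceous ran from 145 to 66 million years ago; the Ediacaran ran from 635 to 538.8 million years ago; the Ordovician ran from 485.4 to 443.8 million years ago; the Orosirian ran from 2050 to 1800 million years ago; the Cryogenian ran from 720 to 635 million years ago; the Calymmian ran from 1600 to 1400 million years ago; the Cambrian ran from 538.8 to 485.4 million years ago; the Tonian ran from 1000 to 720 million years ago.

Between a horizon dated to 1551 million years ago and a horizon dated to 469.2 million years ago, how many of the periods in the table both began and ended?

The older date is 1551 Ma and the younger is 469.2 Ma.
Periods with start < 1551 and end > 469.2 Ma: Ectasian (1400–1200), Stenian (1200–1000), Tonian (1000–720), Cryogenian (720–635), Ediacaran (635–538.8), Cambrian (538.8–485.4).
That is 6 complete periods.

6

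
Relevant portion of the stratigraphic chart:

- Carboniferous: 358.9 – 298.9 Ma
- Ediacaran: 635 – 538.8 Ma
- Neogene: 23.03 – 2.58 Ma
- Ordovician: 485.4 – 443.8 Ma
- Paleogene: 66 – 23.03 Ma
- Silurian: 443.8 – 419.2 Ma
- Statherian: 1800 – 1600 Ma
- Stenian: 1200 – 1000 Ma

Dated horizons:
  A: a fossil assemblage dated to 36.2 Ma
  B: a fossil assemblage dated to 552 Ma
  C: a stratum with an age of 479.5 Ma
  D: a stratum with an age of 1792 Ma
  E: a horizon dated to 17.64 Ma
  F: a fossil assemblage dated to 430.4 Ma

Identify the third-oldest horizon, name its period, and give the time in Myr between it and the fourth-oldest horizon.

Larger Ma means older, so oldest first: D 1792 > B 552 > C 479.5 > F 430.4 > A 36.2 > E 17.64.
Counting 3 along gives C (479.5 Ma); the excerpt puts that inside the Ordovician, 485.4–443.8 Ma.
Next in line is F (430.4 Ma), and 479.5 − 430.4 = 49.1 Myr.

C, in the Ordovician; 49.1 million years to F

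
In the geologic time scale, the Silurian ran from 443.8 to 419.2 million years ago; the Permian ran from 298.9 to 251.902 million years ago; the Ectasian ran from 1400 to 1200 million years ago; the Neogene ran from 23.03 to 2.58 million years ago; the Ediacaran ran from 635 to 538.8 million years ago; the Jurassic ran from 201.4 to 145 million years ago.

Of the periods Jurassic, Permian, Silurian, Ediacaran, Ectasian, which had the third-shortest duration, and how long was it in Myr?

Jurassic, 56.4 million years

Start − end for each: Jurassic 201.4 − 145 = 56.4; Permian 298.9 − 251.902 = 46.998; Silurian 443.8 − 419.2 = 24.6; Ediacaran 635 − 538.8 = 96.2; Ectasian 1400 − 1200 = 200.
Ranking these from shortest: Silurian < Permian < Jurassic < Ediacaran < Ectasian.
Position 3 in that ranking is Jurassic, which lasted 56.4 Myr.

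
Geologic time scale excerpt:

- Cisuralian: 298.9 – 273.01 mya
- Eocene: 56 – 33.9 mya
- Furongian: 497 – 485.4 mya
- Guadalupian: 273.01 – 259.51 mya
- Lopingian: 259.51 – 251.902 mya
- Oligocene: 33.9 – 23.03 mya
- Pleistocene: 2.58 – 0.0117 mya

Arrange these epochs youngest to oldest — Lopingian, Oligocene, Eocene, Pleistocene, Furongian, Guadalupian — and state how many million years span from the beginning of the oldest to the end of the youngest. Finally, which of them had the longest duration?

From the excerpt: Lopingian 259.51–251.902; Oligocene 33.9–23.03; Eocene 56–33.9; Pleistocene 2.58–0.0117; Furongian 497–485.4; Guadalupian 273.01–259.51 (Ma).
Larger Ma is earlier, so the oldest is Furongian and the youngest is Pleistocene; youngest to oldest: Pleistocene, Oligocene, Eocene, Lopingian, Guadalupian, Furongian.
Oldest start 497 minus youngest end 0.0117 gives 496.9883 Myr overall.
Individual lengths (start − end): Lopingian 7.608; Guadalupian 13.5; Pleistocene 2.5683; Furongian 11.6; Eocene 22.1; Oligocene 10.87. The largest is Eocene at 22.1 Myr.

Pleistocene → Oligocene → Eocene → Lopingian → Guadalupian → Furongian; total span 496.9883 Myr; longest is Eocene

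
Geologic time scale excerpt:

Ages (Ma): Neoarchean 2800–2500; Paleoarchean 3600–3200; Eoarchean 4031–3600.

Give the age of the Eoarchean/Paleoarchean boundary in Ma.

3600 Ma

The Eoarchean ends and the Paleoarchean begins at 3600 Ma.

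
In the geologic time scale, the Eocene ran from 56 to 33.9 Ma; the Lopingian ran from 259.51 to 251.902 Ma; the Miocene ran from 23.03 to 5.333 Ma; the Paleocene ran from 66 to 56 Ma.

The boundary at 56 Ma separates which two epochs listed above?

The Paleocene ends at 56 Ma and the Eocene begins at 56 Ma, so they share that boundary.

Paleocene and Eocene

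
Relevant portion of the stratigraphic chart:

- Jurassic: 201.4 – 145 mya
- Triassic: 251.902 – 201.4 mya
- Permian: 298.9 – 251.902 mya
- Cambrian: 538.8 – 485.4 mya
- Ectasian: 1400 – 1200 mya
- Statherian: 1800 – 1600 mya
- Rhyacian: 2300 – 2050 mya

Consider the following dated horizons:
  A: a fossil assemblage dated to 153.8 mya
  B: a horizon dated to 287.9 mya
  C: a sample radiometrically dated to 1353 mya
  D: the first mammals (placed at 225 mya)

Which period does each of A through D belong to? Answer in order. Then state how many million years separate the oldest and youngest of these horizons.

A: 153.8 Ma lies in 201.4–145 Ma, so Jurassic.
B: 287.9 Ma lies in 298.9–251.902 Ma, so Permian.
C: 1353 Ma lies in 1400–1200 Ma, so Ectasian.
D: 225 Ma lies in 251.902–201.4 Ma, so Triassic.
Oldest = 1353 Ma, youngest = 153.8 Ma → span 1199.2 Myr.

A — Jurassic; B — Permian; C — Ectasian; D — Triassic; span 1199.2 million years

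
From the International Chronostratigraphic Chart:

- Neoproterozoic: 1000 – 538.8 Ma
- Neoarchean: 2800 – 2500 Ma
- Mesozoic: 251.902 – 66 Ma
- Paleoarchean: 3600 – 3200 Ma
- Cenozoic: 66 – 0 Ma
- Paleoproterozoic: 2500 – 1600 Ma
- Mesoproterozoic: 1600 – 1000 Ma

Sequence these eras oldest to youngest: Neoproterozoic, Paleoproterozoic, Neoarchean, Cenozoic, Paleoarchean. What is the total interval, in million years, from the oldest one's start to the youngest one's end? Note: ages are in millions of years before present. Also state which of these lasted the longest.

Paleoarchean → Neoarchean → Paleoproterozoic → Neoproterozoic → Cenozoic; total span 3600 Myr; longest is Paleoproterozoic

Start ages (Ma): Paleoarchean 3600, Neoarchean 2800, Paleoproterozoic 2500, Neoproterozoic 1000, Cenozoic 66.
Ordered oldest to youngest: Paleoarchean, Neoarchean, Paleoproterozoic, Neoproterozoic, Cenozoic.
Span = 3600 − 0 = 3600 Myr.
Durations: Neoproterozoic 461.2, Paleoarchean 400, Cenozoic 66, Paleoproterozoic 900, Neoarchean 300 → longest is Paleoproterozoic (900 Myr).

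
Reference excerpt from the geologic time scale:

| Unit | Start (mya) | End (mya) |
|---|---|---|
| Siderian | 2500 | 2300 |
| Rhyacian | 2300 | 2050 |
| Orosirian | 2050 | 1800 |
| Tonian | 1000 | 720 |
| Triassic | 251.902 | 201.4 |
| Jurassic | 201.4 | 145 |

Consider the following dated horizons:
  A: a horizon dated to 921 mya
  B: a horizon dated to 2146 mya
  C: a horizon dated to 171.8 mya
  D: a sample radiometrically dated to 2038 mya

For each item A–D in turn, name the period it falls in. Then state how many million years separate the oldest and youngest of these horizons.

A — Tonian; B — Rhyacian; C — Jurassic; D — Orosirian; span 1974.2 million years

Match each age against the start–end ranges in the excerpt: A = 921 Ma → Tonian (1000–720); B = 2146 Ma → Rhyacian (2300–2050); C = 171.8 Ma → Jurassic (201.4–145); D = 2038 Ma → Orosirian (2050–1800).
The largest age is 2146 Ma and the smallest is 171.8 Ma; their difference is 1974.2 Myr.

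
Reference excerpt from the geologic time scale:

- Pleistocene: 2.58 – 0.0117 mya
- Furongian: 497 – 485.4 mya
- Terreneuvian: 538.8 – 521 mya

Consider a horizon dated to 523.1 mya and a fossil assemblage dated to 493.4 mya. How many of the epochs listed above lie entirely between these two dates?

Checking each listed span, none has both start < 523.1 Ma and end > 493.4 Ma — every epoch straddles one of the two dates or lies outside them — so the count is 0.

0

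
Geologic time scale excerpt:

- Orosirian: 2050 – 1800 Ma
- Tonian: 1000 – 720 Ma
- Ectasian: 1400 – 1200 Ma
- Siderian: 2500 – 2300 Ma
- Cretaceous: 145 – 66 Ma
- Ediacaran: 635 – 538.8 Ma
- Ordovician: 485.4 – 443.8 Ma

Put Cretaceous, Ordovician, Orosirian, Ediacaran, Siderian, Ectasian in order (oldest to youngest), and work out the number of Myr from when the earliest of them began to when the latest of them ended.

Siderian → Orosirian → Ectasian → Ediacaran → Ordovician → Cretaceous; total span 2434 Myr

From the excerpt: Cretaceous 145–66; Ordovician 485.4–443.8; Orosirian 2050–1800; Ediacaran 635–538.8; Siderian 2500–2300; Ectasian 1400–1200 (Ma).
Larger Ma is earlier, so the oldest is Siderian and the youngest is Cretaceous; oldest to youngest: Siderian, Orosirian, Ectasian, Ediacaran, Ordovician, Cretaceous.
Oldest start 2500 minus youngest end 66 gives 2434 Myr overall.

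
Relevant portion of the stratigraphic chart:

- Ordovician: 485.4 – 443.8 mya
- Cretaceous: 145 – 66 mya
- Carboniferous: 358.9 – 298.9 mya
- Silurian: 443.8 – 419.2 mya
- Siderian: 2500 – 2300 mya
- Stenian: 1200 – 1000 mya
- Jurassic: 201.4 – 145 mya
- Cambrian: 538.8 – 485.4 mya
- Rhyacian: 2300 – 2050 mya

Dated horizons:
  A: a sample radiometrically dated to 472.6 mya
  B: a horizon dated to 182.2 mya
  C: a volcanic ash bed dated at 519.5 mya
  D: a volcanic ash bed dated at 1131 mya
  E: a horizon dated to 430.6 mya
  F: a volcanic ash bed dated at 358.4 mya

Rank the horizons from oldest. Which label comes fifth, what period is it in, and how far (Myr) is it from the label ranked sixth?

Larger Ma means older, so oldest first: D 1131 > C 519.5 > A 472.6 > E 430.6 > F 358.4 > B 182.2.
Counting 5 along gives F (358.4 Ma); the excerpt puts that inside the Carboniferous, 358.9–298.9 Ma.
Next in line is B (182.2 Ma), and 358.4 − 182.2 = 176.2 Myr.

F, in the Carboniferous; 176.2 million years to B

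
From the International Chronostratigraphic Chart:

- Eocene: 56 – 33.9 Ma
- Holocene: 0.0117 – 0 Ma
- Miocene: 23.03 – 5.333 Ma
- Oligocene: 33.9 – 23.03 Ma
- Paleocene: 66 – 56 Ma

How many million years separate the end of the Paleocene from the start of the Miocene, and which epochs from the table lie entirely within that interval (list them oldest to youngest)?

32.97 million years; Eocene, Oligocene

The Paleocene closes at 56 Ma and the Miocene opens at 23.03 Ma, so the interval is 56 − 23.03 = 32.97 Myr.
An epoch fits inside if it starts at or after 56 Ma and ends at or before 23.03 Ma; oldest first that gives Eocene, Oligocene.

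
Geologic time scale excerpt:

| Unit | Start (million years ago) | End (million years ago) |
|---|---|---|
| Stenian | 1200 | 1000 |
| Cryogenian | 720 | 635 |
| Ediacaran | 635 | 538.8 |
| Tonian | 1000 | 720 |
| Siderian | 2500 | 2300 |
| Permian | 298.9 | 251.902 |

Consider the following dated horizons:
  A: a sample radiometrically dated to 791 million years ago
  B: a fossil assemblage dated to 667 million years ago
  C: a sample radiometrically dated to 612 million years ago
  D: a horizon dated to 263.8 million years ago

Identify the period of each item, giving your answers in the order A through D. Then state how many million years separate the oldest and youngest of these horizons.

A: 791 Ma lies in 1000–720 Ma, so Tonian.
B: 667 Ma lies in 720–635 Ma, so Cryogenian.
C: 612 Ma lies in 635–538.8 Ma, so Ediacaran.
D: 263.8 Ma lies in 298.9–251.902 Ma, so Permian.
Oldest = 791 Ma, youngest = 263.8 Ma → span 527.2 Myr.

A — Tonian; B — Cryogenian; C — Ediacaran; D — Permian; span 527.2 million years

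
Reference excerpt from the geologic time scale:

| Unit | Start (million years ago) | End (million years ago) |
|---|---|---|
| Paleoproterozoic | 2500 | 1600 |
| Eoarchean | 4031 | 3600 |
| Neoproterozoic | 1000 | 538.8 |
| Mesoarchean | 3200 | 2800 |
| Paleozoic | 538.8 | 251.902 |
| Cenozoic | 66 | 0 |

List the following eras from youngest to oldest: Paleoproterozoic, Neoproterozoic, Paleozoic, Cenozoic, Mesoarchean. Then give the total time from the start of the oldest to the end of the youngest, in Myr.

From the excerpt: Paleoproterozoic 2500–1600; Neoproterozoic 1000–538.8; Paleozoic 538.8–251.902; Cenozoic 66–0; Mesoarchean 3200–2800 (Ma).
Larger Ma is earlier, so the oldest is Mesoarchean and the youngest is Cenozoic; youngest to oldest: Cenozoic, Paleozoic, Neoproterozoic, Paleoproterozoic, Mesoarchean.
Oldest start 3200 minus youngest end 0 gives 3200 Myr overall.

Cenozoic, Paleozoic, Neoproterozoic, Paleoproterozoic, Mesoarchean; total span 3200 Myr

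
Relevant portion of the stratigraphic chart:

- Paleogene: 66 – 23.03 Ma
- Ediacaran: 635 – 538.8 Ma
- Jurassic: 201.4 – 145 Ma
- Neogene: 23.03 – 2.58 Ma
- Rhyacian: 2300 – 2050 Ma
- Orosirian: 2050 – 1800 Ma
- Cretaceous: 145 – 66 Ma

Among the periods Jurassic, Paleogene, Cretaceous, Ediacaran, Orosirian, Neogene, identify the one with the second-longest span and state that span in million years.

Ediacaran, 96.2 million years

Start − end for each: Jurassic 201.4 − 145 = 56.4; Paleogene 66 − 23.03 = 42.97; Cretaceous 145 − 66 = 79; Ediacaran 635 − 538.8 = 96.2; Orosirian 2050 − 1800 = 250; Neogene 23.03 − 2.58 = 20.45.
Ranking these from longest: Orosirian > Ediacaran > Cretaceous > Jurassic > Paleogene > Neogene.
Position 2 in that ranking is Ediacaran, which lasted 96.2 Myr.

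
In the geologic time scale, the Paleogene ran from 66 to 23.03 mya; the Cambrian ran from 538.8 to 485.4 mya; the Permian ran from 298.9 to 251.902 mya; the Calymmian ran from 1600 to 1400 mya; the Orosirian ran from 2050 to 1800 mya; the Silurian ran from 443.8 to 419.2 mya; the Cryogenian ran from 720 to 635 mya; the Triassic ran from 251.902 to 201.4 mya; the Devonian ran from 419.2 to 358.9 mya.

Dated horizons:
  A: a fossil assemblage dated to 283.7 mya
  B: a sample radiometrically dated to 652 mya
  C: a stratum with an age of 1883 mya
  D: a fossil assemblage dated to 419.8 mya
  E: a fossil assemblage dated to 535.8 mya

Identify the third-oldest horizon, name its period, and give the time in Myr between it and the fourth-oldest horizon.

Sorted oldest-first by Ma: C (1883), B (652), E (535.8), D (419.8), A (283.7).
The third oldest is E at 535.8 Ma, which lies in 538.8–485.4 Ma: the Cambrian.
The fourth oldest is D at 419.8 Ma; separation = |535.8 − 419.8| = 116 Myr.

E, in the Cambrian; 116 million years to D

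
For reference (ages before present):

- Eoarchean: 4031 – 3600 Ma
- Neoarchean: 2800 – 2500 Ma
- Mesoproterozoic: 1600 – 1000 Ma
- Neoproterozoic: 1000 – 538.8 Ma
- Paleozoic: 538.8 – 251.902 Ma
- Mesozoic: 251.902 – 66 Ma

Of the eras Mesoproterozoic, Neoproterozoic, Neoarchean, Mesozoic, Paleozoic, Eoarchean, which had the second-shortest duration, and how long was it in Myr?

Paleozoic, 286.898 million years

Durations: Mesoproterozoic 600; Neoproterozoic 461.2; Neoarchean 300; Mesozoic 185.902; Paleozoic 286.898; Eoarchean 431 Myr.
Sorted shortest-first: Mesozoic (185.902), Paleozoic (286.898), Neoarchean (300), Eoarchean (431), Neoproterozoic (461.2), Mesoproterozoic (600).
The second shortest is Paleozoic at 286.898 Myr.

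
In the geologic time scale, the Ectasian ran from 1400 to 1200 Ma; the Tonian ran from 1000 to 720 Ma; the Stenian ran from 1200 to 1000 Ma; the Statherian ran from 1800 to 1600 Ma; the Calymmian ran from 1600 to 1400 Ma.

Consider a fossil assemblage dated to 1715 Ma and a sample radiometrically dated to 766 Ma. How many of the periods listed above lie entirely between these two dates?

3

The older date is 1715 Ma and the younger is 766 Ma.
Periods with start < 1715 and end > 766 Ma: Calymmian (1600–1400), Ectasian (1400–1200), Stenian (1200–1000).
That is 3 complete periods.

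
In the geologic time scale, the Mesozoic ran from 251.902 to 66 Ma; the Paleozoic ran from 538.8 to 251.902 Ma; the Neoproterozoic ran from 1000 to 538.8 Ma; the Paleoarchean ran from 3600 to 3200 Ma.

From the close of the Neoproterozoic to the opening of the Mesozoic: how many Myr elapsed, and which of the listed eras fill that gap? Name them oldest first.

286.898 million years; Paleozoic

End of Neoproterozoic = 538.8 Ma; start of Mesozoic = 251.902 Ma.
Gap = 538.8 − 251.902 = 286.898 Myr.
Eras wholly inside 538.8–251.902 Ma: Paleozoic (538.8–251.902).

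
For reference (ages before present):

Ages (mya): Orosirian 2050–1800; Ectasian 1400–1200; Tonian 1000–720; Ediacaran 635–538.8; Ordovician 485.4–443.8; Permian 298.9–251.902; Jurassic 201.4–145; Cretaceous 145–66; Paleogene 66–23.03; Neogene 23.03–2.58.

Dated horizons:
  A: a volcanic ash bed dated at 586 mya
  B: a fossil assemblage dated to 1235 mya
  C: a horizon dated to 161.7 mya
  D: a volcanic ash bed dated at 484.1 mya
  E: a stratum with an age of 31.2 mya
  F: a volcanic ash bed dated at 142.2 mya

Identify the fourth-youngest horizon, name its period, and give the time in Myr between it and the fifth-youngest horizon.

Smaller Ma means younger, so youngest first: E 31.2 < F 142.2 < C 161.7 < D 484.1 < A 586 < B 1235.
Counting 4 along gives D (484.1 Ma); the excerpt puts that inside the Ordovician, 485.4–443.8 Ma.
Next in line is A (586 Ma), and 586 − 484.1 = 101.9 Myr.

D, in the Ordovician; 101.9 million years to A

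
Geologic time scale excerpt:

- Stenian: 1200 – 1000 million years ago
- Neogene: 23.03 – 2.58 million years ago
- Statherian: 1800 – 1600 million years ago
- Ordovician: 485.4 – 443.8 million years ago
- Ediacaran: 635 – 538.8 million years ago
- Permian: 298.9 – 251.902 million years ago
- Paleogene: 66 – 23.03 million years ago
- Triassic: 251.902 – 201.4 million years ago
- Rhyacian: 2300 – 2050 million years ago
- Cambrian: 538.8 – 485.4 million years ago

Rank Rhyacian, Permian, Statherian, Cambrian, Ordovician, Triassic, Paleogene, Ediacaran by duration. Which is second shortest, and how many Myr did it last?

Start − end for each: Rhyacian 2300 − 2050 = 250; Permian 298.9 − 251.902 = 46.998; Statherian 1800 − 1600 = 200; Cambrian 538.8 − 485.4 = 53.4; Ordovician 485.4 − 443.8 = 41.6; Triassic 251.902 − 201.4 = 50.502; Paleogene 66 − 23.03 = 42.97; Ediacaran 635 − 538.8 = 96.2.
Ranking these from shortest: Ordovician < Paleogene < Permian < Triassic < Cambrian < Ediacaran < Statherian < Rhyacian.
Position 2 in that ranking is Paleogene, which lasted 42.97 Myr.

Paleogene, 42.97 million years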